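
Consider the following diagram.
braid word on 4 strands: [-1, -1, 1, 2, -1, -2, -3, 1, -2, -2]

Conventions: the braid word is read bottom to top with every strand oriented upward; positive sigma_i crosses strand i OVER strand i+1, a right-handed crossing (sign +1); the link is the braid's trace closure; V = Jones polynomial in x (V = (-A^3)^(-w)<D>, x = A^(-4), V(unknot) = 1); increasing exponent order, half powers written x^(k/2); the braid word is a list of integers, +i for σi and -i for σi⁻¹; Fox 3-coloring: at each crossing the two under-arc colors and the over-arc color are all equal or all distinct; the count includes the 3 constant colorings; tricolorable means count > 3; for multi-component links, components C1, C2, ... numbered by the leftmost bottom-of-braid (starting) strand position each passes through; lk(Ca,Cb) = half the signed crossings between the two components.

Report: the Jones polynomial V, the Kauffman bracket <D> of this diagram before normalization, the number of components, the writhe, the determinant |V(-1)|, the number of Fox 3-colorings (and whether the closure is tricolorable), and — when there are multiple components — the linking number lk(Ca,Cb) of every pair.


Jones polynomial: V(x) = x^(-11/2) - x^(-9/2) + x^(-7/2) - 2x^(-5/2) + x^(-3/2) - 2x^(-1/2)
<D> = -2A^-10 + A^-6 - 2A^-2 + A^2 - A^6 + A^10; writhe -4
components 2, writhe -4 (10 crossings)
linking number lk(C1,C2) = 0
3-colorings: 3 of 3^10, det 8 — not tricolorable
note: summing lk over 1 pair gives 0


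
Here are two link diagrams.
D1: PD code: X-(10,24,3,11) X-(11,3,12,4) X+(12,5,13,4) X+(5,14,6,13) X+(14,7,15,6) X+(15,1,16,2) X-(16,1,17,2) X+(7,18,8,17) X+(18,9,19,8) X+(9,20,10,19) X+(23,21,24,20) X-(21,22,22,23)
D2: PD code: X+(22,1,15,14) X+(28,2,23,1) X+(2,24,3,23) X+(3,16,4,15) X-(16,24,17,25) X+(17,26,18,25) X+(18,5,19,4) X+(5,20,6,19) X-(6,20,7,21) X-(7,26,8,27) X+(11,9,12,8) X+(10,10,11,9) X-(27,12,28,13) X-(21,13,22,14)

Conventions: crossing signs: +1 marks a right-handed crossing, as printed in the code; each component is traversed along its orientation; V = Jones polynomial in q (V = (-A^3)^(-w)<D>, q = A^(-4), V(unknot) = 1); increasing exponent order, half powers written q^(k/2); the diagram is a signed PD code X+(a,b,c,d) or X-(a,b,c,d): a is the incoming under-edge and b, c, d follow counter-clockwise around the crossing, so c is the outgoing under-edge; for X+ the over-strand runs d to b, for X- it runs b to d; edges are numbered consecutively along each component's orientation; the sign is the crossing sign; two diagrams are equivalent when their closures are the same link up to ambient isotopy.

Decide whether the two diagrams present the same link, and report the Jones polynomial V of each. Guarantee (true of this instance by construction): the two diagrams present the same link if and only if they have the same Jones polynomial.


same link: no
V(D1) = q + q^2 + q^3 + q^6  [12 crossings, <D> = A^-12 + 1 + A^4 + A^8, w = +4]
V(D2) = 1 + q + q^2 + q^3  (w +4, c 14, <D> = 1 + A^4 + A^8 + A^12)
note: 2 values of V(q) split the 2 diagrams


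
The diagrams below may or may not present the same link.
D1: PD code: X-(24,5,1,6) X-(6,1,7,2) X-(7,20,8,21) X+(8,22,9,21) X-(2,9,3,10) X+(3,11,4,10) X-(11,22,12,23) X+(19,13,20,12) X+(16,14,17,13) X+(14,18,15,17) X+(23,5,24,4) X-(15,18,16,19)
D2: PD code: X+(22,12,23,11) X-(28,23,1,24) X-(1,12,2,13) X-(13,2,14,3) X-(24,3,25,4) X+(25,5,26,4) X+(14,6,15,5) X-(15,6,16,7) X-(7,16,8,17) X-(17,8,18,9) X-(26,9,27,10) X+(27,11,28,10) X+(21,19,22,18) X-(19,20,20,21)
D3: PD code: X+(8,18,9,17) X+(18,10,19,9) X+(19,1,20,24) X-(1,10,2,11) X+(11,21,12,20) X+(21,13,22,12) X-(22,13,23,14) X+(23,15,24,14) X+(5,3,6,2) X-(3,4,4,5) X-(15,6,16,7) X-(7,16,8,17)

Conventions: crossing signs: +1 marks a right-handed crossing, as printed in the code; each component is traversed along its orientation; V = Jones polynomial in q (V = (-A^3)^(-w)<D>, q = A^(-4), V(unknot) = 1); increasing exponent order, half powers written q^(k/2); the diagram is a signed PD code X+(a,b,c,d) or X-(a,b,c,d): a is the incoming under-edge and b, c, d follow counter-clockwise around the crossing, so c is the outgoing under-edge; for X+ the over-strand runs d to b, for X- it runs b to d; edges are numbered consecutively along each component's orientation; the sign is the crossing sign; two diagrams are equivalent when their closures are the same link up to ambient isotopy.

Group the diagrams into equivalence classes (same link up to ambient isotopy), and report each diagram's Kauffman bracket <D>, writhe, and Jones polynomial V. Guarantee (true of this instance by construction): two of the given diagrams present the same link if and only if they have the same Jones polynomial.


grouping into links: {D1} | {D2} | {D3}
V(D1) = 1  (w 0, c 12, <D> = 1)
V(D2) = -q^-4 + q^-3 + q^-1  (w -4, c 14, <D> = A^-8 + 1 - A^4)
D3 (bracket -A^-10 + A^-6 + A^2; 12 crossings at w = +2): V = q + q^3 - q^4
why: V(q) takes 3 values over 3 diagrams, fixing the grouping


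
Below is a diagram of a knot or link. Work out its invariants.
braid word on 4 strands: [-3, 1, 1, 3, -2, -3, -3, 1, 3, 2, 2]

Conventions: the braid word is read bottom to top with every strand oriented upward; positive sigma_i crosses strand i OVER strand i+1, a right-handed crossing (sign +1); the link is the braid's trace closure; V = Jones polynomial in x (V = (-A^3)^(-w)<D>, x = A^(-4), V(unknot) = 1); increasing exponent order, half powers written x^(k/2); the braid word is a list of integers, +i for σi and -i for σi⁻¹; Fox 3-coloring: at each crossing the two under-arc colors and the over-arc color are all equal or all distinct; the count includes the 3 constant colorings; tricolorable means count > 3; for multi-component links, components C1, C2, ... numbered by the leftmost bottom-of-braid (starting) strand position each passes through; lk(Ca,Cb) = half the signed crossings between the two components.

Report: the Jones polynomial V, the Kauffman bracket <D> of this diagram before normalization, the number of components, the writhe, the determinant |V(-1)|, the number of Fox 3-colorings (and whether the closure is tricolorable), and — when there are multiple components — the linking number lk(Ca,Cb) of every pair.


Jones polynomial: V(x) = x - x^2 + 2x^3 - x^4 + x^5 - x^6
<D> = A^-15 - A^-11 + A^-7 - 2A^-3 + A - A^5; writhe +3
components 1, writhe +3 (11 crossings)
3-colorings: 3 of 3^11, det 7 — not tricolorable
note: V spans 5 powers of x: at least 5 crossings in any diagram


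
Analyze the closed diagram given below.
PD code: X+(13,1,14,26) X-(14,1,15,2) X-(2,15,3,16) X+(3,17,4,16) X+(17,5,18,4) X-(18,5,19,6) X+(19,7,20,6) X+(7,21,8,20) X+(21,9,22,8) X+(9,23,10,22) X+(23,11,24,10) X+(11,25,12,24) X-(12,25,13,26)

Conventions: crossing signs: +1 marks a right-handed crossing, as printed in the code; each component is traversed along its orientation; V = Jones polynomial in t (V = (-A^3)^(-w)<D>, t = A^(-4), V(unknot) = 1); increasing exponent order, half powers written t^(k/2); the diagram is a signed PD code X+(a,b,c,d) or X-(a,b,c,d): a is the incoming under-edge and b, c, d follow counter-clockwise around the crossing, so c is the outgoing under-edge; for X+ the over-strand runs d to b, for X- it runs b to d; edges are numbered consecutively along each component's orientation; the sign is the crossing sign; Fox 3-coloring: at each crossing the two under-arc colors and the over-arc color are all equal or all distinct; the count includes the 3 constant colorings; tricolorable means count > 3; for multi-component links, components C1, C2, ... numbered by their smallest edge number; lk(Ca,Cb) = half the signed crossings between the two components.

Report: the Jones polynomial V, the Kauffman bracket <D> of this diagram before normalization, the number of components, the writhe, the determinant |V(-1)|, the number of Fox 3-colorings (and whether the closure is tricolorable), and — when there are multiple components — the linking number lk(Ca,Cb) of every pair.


Jones polynomial: V(t) = t^2 + t^4 - t^5 + t^6 - t^7
<D> = A^-13 - A^-9 + A^-5 - A^-1 - A^7; writhe +5
components 1, writhe +5 (13 crossings)
3-colorings: 3 of 3^13, det 5 — not tricolorable
note: V spans 5 powers of t: at least 5 crossings in any diagram


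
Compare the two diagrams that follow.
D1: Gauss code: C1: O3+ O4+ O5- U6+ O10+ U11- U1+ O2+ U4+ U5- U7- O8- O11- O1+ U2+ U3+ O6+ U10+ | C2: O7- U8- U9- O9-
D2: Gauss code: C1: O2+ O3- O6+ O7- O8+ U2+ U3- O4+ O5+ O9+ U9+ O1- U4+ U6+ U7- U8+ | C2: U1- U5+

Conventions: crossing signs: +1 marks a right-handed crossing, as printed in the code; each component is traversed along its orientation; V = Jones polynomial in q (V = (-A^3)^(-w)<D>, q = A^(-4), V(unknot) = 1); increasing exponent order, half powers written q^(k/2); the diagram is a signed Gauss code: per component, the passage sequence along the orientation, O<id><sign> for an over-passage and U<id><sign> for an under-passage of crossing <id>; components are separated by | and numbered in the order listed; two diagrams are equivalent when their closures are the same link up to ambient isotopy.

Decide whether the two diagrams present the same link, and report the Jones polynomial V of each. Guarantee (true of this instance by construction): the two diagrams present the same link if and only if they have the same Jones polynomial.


equivalent: no
D1 (bracket -A^-11 + A^-7 - A^-3 + 2A + A^9; 11 crossings at w = +1): V = -q^(-3/2) - 2q^(1/2) + q^(3/2) - q^(5/2) + q^(7/2)
V(D2) = -q^(-1/2) - q^(1/2)  [9 crossings, <D> = A^7 + A^11, w = +3]
observation: 2 values of V(q) split the 2 diagrams


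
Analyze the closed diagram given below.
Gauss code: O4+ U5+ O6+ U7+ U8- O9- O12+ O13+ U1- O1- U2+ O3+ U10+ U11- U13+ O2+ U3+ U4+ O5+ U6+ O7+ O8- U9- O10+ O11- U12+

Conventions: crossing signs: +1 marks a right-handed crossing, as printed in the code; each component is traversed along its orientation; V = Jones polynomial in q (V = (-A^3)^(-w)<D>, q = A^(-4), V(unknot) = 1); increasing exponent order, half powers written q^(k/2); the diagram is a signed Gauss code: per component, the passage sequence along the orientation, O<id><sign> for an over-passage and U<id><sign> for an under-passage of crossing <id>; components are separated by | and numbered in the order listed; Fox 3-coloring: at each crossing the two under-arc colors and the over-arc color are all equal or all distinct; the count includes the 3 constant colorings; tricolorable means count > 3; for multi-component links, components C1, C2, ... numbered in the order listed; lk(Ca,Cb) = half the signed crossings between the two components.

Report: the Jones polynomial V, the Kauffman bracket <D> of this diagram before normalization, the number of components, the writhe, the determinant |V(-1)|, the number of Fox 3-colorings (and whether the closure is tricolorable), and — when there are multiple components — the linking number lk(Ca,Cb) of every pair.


V(q) = q^2 + 2q^4 - 2q^5 + q^6 - 2q^7 + q^8
bracket: -A^-17 + 2A^-13 - A^-9 + 2A^-5 - 2A^-1 - A^7, w = +5
1 component, writhe +5, over 13 crossings
det 9, colorings 27 of 3^13 — tricolorable
observation: the span of V is 6, forcing >= 6 crossings in any diagram


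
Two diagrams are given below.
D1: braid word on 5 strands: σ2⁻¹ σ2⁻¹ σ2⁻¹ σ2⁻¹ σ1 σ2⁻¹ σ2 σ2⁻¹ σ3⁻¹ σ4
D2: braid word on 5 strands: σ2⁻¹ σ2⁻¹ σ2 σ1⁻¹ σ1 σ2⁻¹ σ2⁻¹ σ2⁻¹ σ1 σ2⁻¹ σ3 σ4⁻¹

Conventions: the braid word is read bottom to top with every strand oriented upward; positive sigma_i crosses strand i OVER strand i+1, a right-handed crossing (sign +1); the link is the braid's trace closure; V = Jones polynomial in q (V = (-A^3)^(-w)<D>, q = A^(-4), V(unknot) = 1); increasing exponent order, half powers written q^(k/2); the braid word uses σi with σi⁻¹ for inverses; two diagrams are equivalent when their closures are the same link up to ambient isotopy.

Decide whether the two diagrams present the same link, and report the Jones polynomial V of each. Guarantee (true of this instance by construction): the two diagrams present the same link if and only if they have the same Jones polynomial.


equivalent: yes
V(D1) = -q^-7 + q^-6 - q^-5 + q^-4 + q^-2  (w -4, c 10, <D> = A^-4 + A^4 - A^8 + A^12 - A^16)
V(D2) = -q^-7 + q^-6 - q^-5 + q^-4 + q^-2  (w -4, c 12, <D> = A^-4 + A^4 - A^8 + A^12 - A^16)
why: from 10 to 12 crossings by R-moves: one link, two diagrams


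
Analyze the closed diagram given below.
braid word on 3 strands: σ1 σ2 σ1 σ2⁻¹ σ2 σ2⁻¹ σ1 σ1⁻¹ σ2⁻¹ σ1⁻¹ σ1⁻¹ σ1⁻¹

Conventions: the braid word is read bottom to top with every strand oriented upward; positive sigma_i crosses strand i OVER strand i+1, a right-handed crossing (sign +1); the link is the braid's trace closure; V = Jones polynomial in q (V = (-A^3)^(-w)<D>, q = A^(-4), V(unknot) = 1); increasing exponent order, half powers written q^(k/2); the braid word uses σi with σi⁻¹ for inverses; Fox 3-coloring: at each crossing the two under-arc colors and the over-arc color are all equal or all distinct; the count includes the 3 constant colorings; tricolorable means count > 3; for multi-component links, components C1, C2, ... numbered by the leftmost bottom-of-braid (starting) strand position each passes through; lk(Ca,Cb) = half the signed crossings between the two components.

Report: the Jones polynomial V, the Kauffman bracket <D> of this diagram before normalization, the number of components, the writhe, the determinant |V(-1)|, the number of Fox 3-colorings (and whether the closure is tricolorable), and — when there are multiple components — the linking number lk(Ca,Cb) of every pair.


Jones polynomial: V(q) = -q^-4 + q^-3 + q^-1
<D> = A^-2 + A^6 - A^10; writhe -2
components 1, writhe -2 (12 crossings)
3-colorings: 9 of 3^12, det 3 — tricolorable
note: |V(-1)| = 3: so tricolorable, since 3 divides 3


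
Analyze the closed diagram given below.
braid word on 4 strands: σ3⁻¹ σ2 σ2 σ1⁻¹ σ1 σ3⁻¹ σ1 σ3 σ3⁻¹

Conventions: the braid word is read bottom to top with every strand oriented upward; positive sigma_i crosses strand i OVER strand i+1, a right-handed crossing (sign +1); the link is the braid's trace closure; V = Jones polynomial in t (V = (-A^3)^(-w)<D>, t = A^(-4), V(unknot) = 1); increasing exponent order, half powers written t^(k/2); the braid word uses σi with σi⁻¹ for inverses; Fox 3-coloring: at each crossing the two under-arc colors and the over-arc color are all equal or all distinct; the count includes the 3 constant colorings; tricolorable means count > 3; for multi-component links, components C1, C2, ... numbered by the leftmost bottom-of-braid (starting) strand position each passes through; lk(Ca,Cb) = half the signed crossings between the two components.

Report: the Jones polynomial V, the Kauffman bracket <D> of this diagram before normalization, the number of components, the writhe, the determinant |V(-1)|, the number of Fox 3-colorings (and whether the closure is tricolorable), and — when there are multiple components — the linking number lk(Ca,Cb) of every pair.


V(t) = t^-2 + 2 + t^2
bracket: -A^-5 - 2A^3 - A^11, w = +1
3 components, writhe +1, over 9 crossings
lk(C1,C2) = 0
linking number lk(C1,C3) = +1
lk(C2,C3): -1
det 4, colorings 3 of 3^9 — not tricolorable
observation: the 3 component pairs carry total linking 0


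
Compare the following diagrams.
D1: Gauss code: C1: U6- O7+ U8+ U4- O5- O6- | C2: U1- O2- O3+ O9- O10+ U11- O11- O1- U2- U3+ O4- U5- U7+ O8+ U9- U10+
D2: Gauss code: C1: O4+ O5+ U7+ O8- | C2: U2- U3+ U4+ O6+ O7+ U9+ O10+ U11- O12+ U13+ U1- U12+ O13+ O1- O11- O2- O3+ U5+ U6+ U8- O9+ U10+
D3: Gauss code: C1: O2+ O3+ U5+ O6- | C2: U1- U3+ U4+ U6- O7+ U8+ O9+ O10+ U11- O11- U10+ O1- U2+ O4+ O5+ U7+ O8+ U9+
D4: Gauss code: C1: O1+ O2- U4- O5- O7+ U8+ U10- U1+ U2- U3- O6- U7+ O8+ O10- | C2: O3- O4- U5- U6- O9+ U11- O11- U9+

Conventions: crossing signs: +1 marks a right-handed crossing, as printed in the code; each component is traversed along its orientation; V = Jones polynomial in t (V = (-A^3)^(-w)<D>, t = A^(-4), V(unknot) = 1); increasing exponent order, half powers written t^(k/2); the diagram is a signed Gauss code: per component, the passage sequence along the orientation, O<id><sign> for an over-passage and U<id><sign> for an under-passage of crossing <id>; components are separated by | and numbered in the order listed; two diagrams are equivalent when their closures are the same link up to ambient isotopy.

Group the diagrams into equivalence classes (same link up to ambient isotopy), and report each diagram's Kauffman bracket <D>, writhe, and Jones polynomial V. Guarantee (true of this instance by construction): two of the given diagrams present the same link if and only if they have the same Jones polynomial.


equivalence classes: {D1} | {D2, D3} | {D4}
D1 (bracket A^-11 + A^-7; 11 crossings at w = -3): V = -t^(-1/2) - t^(1/2)
V(D2) = -t^(3/2) - 2t^(7/2) + t^(9/2) - t^(11/2) + t^(13/2)  [13 crossings, <D> = -A^-11 + A^-7 - A^-3 + 2A + A^9, w = +5]
D3 (bracket -A^-11 + A^-7 - A^-3 + 2A + A^9; 11 crossings at w = +5): V = -t^(3/2) - 2t^(7/2) + t^(9/2) - t^(11/2) + t^(13/2)
V(D4) = -t^(-9/2) - t^(-5/2) + t^(-3/2) - t^(-1/2)  (w -3, c 11, <D> = A^-7 - A^-3 + A + A^9)
key observation: comparing 4 Jones polynomials yields 3 groups


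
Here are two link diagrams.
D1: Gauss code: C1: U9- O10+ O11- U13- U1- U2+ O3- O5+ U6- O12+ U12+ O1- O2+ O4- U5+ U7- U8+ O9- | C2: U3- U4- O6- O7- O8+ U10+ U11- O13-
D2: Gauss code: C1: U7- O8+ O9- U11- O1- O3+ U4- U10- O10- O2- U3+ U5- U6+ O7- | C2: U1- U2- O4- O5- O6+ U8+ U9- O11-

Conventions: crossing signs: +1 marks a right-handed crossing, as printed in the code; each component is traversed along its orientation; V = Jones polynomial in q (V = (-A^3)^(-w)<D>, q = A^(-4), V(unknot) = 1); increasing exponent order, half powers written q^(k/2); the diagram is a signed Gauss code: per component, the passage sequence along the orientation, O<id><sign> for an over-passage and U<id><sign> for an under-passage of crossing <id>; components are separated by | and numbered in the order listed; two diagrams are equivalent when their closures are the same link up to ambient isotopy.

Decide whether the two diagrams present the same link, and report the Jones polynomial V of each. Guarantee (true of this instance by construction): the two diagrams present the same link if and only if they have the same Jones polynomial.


equivalent: yes
V(D1) = -q^(-9/2) - q^(-5/2) + q^(-3/2) - q^(-1/2)  (w -3, c 13, <D> = A^-7 - A^-3 + A + A^9)
D2 (bracket A^-13 - A^-9 + A^-5 + A^3; 11 crossings at w = -5): V = -q^(-9/2) - q^(-5/2) + q^(-3/2) - q^(-1/2)
why: Reidemeister moves carry D1 (13 crossings) to D2 (11)


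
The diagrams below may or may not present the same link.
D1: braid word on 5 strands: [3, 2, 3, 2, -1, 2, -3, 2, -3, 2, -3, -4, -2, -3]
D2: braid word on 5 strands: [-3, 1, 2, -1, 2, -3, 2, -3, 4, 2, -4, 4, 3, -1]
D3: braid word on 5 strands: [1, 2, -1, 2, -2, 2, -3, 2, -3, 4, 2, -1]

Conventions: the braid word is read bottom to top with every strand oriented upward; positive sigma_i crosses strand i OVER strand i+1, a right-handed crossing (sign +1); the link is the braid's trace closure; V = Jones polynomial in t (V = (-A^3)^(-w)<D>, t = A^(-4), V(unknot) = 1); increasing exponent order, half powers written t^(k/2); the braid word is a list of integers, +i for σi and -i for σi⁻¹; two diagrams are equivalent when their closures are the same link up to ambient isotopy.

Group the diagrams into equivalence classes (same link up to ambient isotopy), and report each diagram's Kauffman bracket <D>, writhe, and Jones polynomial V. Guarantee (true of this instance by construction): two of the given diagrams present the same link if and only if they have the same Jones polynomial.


grouping into links: {D1, D2, D3}
V(D1) = t^-1 - 1 + 2t - 2t^2 + 2t^3 - 2t^4 + t^5  (w 0, c 14, <D> = A^-20 - 2A^-16 + 2A^-12 - 2A^-8 + 2A^-4 - 1 + A^4)
V(D2) = t^-1 - 1 + 2t - 2t^2 + 2t^3 - 2t^4 + t^5  (w +2, c 14, <D> = A^-14 - 2A^-10 + 2A^-6 - 2A^-2 + 2A^2 - A^6 + A^10)
V(D3) = t^-1 - 1 + 2t - 2t^2 + 2t^3 - 2t^4 + t^5  [12 crossings, <D> = A^-14 - 2A^-10 + 2A^-6 - 2A^-2 + 2A^2 - A^6 + A^10, w = +2]
why: all 3 diagrams share one V(t), hence one class


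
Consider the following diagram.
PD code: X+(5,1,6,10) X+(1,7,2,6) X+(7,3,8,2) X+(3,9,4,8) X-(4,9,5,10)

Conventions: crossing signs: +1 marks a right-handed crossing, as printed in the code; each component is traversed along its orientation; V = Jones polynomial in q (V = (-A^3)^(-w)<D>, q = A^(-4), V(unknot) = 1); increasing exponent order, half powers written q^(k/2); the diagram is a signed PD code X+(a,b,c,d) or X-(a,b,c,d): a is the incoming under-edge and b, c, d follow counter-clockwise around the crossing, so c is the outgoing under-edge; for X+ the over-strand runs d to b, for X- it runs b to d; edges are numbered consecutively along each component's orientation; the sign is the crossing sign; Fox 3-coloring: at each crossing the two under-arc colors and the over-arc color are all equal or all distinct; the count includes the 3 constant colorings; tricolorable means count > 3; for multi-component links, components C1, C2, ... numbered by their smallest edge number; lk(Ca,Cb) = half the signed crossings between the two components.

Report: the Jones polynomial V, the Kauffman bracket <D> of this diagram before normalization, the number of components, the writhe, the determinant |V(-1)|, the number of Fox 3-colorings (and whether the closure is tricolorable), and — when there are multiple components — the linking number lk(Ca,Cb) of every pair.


V(q) = q + q^3 - q^4
bracket: A^-7 - A^-3 - A^5, w = +3
1 component, writhe +3, over 5 crossings
det 3, colorings 9 of 3^5 — tricolorable
observation: det 3 = |V(-1)|; divisible by 3, so tricolorable


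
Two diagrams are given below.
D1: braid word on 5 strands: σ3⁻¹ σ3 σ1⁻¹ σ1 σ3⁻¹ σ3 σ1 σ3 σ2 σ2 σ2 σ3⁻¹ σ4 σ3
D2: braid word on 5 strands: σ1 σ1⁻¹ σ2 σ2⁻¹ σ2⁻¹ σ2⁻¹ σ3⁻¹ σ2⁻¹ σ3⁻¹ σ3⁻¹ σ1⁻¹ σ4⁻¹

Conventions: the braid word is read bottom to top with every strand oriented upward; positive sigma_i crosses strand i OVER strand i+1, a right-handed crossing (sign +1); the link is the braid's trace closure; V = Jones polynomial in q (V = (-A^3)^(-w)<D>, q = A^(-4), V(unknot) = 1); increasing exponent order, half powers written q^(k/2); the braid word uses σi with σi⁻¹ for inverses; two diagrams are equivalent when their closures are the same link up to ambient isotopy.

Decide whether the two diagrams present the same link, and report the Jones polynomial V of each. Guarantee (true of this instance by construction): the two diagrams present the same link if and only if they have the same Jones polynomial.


same link: no
V(D1) = q + q^3 - q^4  [14 crossings, <D> = -A^2 + A^6 + A^14, w = +6]
D2 (bracket A^-16 + A^-8 - A^-4 + 1 - A^4; 12 crossings at w = -8): V = -q^-7 + q^-6 - q^-5 + q^-4 + q^-2
note: 2 classes among 2 diagrams; unequal V(q) rules out equality


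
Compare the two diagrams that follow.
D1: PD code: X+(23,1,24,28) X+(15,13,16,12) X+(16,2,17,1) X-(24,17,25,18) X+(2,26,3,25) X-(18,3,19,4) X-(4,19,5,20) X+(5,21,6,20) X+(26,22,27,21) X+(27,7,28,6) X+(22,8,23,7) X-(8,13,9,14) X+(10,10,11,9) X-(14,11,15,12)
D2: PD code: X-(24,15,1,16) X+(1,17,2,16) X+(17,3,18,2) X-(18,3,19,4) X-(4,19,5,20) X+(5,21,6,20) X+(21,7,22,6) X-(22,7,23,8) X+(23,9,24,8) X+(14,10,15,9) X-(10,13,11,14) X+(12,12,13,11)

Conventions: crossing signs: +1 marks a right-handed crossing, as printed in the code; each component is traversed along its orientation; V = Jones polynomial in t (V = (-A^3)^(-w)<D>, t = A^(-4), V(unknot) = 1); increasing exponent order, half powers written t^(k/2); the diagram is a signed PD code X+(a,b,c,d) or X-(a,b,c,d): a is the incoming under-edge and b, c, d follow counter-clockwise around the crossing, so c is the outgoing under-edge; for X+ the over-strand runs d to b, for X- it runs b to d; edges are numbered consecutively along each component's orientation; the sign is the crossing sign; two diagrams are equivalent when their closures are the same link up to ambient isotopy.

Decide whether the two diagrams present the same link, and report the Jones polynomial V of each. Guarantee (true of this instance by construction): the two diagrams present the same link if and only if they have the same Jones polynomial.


equivalent: no
V(D1) = t - t^2 + 2t^3 - t^4 + t^5 - t^6  (w +4, c 14, <D> = -A^-12 + A^-8 - A^-4 + 2 - A^4 + A^8)
V(D2) = 1  [12 crossings, <D> = A^6, w = +2]
key observation: 2 classes among 2 diagrams; unequal V(t) rules out equality


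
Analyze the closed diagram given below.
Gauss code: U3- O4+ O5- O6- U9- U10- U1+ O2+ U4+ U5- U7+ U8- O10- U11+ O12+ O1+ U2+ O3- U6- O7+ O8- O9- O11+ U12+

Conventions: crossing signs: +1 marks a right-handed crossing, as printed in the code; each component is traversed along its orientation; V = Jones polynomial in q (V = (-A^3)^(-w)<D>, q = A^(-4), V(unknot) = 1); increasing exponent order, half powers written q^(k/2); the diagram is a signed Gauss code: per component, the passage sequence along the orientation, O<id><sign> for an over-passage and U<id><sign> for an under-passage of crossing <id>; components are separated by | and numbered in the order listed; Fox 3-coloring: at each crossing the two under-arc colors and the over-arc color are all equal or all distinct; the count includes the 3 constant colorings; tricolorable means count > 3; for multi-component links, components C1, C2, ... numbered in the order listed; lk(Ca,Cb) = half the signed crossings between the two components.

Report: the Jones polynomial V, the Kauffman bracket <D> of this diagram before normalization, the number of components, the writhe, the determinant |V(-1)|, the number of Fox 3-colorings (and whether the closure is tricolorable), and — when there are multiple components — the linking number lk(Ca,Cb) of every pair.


V(q) = -q^-3 + 2q^-2 - 2q^-1 + 3 - 2q + 2q^2 - q^3
bracket: -A^-12 + 2A^-8 - 2A^-4 + 3 - 2A^4 + 2A^8 - A^12, w = 0
1 component, writhe 0, over 12 crossings
det 13, colorings 3 of 3^12 — not tricolorable
observation: the span of V is 6, forcing >= 6 crossings in any diagram


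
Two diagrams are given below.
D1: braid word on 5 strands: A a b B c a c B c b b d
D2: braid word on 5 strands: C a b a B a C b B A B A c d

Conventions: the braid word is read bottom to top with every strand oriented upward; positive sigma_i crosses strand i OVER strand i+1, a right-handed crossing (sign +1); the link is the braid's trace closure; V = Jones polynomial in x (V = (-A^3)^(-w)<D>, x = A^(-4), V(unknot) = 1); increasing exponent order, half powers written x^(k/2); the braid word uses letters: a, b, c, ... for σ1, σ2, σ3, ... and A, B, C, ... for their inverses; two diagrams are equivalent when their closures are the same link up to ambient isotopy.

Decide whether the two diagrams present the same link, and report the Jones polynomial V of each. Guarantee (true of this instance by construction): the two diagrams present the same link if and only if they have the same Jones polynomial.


equivalent: no
D1 (bracket -A^-6 + A^-2 - A^2 + 2A^6 - A^10 + A^14; 12 crossings at w = +6): V = x - x^2 + 2x^3 - x^4 + x^5 - x^6
V(D2) = 1  (w 0, c 14, <D> = 1)
key observation: 2 values of V(x) split the 2 diagrams


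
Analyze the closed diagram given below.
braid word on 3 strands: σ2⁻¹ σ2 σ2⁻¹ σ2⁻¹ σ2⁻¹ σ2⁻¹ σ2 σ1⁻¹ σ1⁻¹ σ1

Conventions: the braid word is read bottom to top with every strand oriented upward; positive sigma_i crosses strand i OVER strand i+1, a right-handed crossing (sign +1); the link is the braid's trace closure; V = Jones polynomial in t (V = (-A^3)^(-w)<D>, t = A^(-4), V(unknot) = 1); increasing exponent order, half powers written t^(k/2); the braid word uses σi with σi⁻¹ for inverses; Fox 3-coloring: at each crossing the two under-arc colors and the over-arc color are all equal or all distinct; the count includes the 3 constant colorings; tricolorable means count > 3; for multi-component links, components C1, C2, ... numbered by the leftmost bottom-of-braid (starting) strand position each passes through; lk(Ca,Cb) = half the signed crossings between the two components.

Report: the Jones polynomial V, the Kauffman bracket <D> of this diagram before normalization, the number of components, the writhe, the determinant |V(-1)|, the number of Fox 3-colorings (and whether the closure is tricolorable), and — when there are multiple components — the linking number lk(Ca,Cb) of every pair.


V = -t^-4 + t^-3 + t^-1
<D> = A^-8 + 1 - A^4 (w = -4)
1 component over 10 crossings, w = -4
9 Fox colorings among 3^10, |V(-1)| = 3: tricolorable
why: free reduction leaves σ2⁻¹ σ2⁻¹ σ2⁻¹ σ1⁻¹ of the original 10 letters


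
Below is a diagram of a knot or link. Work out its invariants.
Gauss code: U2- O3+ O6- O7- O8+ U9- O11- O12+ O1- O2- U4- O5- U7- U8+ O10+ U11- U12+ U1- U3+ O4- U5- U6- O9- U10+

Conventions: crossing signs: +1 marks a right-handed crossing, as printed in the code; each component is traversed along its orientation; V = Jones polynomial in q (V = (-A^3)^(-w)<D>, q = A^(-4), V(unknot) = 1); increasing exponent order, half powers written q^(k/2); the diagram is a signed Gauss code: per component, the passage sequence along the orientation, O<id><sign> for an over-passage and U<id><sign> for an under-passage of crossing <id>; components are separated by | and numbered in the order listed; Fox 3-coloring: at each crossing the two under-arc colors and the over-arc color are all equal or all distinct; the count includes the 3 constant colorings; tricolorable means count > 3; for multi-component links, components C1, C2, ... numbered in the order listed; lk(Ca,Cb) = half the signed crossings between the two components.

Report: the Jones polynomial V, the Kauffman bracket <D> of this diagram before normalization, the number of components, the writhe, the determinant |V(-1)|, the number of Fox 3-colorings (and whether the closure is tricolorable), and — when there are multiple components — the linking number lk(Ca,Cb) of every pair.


V = q^-7 - 2q^-6 + 2q^-5 - 3q^-4 + 3q^-3 - 2q^-2 + 2q^-1
<D> = 2A^-8 - 2A^-4 + 3 - 3A^4 + 2A^8 - 2A^12 + A^16 (w = -4)
1 component over 12 crossings, w = -4
9 Fox colorings among 3^12, |V(-1)| = 15: tricolorable
why: the span of V is 6, forcing >= 6 crossings in any diagram


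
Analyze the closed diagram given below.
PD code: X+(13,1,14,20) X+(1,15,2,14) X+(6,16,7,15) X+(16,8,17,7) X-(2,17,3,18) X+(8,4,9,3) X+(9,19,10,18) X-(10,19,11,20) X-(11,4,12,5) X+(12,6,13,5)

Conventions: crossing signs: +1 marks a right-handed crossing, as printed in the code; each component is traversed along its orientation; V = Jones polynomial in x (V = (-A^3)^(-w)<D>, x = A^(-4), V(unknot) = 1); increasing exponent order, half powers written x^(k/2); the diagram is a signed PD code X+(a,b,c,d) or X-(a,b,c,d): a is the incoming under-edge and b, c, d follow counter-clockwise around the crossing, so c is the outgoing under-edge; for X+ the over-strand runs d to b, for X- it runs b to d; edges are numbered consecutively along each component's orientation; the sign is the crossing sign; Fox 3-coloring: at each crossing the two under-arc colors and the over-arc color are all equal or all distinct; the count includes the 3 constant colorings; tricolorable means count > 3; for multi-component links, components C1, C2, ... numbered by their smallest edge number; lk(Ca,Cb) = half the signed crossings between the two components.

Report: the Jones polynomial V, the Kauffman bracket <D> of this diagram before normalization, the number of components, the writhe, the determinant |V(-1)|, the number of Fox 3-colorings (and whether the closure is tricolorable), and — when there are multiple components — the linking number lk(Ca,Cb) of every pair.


Jones polynomial: V(x) = x - x^2 + 2x^3 - x^4 + x^5 - x^6
<D> = -A^-12 + A^-8 - A^-4 + 2 - A^4 + A^8; writhe +4
components 1, writhe +4 (10 crossings)
3-colorings: 3 of 3^10, det 7 — not tricolorable
note: w = +4 (over 10 crossings) is diagram-only; (-A^3)^(-4) removes it from V


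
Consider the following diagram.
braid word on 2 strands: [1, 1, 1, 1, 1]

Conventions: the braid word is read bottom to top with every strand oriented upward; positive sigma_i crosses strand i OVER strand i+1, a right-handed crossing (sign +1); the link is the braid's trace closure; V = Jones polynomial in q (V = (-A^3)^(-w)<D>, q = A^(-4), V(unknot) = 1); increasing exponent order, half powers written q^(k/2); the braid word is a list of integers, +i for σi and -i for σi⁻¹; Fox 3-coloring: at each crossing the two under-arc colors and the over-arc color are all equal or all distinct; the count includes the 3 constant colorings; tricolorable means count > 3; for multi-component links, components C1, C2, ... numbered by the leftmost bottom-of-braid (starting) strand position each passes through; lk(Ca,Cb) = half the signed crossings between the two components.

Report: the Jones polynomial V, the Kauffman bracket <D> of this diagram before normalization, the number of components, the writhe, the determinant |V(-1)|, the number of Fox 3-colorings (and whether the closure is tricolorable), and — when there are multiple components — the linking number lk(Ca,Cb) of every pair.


V(q) = q^2 + q^4 - q^5 + q^6 - q^7
bracket: A^-13 - A^-9 + A^-5 - A^-1 - A^7, w = +5
1 component, writhe +5, over 5 crossings
det 5, colorings 3 of 3^5 — not tricolorable
observation: V spans 5 powers of q: at least 5 crossings in any diagram


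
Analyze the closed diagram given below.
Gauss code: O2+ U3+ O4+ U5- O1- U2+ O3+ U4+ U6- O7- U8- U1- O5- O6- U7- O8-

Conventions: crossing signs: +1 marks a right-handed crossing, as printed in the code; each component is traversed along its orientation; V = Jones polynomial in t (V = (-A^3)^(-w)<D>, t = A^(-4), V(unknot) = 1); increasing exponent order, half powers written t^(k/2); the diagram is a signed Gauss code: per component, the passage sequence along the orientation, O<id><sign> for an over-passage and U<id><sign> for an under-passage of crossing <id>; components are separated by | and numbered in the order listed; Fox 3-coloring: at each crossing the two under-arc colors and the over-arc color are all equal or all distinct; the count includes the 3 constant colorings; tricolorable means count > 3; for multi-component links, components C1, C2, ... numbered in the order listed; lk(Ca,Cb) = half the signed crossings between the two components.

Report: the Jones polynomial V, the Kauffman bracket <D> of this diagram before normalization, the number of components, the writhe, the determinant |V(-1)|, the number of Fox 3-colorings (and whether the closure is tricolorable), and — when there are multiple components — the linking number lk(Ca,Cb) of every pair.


V(t) = -t^-5 + t^-4 - t^-3 + 2t^-2 - t^-1 + 2 - t
bracket: -A^-10 + 2A^-6 - A^-2 + 2A^2 - A^6 + A^10 - A^14, w = -2
1 component, writhe -2, over 8 crossings
det 9, colorings 9 of 3^8 — tricolorable
observation: |V(-1)| = 9: so tricolorable, since 3 divides 9


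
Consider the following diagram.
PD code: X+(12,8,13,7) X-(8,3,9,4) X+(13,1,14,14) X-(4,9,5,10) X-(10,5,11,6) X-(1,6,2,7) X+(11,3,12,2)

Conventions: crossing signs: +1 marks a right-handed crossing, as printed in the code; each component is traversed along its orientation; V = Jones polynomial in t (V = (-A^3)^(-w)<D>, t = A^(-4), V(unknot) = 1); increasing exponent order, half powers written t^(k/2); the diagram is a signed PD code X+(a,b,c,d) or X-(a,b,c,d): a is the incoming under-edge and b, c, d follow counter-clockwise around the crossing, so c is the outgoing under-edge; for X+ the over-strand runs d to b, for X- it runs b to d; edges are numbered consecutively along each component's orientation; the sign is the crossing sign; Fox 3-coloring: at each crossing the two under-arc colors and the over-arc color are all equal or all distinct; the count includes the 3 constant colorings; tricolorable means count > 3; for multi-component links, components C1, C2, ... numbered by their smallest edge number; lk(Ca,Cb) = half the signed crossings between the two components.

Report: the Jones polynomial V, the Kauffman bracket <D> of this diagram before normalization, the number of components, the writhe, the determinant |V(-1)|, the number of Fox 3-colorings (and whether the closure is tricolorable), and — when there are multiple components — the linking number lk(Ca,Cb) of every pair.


V(t) = -t^-4 + t^-3 + t^-1
bracket: -A - A^9 + A^13, w = -1
1 component, writhe -1, over 7 crossings
det 3, colorings 9 of 3^7 — tricolorable
observation: the span of V is 3, forcing >= 3 crossings in any diagram


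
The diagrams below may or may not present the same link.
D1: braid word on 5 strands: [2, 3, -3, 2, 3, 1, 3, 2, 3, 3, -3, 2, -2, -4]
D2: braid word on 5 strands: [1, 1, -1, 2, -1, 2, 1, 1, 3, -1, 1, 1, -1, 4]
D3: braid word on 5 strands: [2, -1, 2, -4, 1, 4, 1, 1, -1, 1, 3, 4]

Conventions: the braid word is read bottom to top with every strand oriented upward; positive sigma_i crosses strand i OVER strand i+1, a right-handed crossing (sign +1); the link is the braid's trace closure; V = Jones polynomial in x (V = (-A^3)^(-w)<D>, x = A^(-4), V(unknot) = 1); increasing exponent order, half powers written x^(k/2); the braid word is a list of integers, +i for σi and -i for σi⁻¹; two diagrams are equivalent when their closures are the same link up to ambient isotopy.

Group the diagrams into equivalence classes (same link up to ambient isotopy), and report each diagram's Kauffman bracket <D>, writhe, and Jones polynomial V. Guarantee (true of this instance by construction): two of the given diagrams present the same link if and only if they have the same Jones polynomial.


classes: {D1} | {D2, D3}
V(D1) = x^2 + x^4 - x^5 + x^6 - x^7  [14 crossings, <D> = -A^-10 + A^-6 - A^-2 + A^2 + A^10, w = +6]
V(D2) = x - x^2 + 2x^3 - x^4 + x^5 - x^6  (w +6, c 14, <D> = -A^-6 + A^-2 - A^2 + 2A^6 - A^10 + A^14)
V(D3) = x - x^2 + 2x^3 - x^4 + x^5 - x^6  [12 crossings, <D> = -A^-6 + A^-2 - A^2 + 2A^6 - A^10 + A^14, w = +6]
note: 2 classes among 3 diagrams; unequal V(x) rules out equality


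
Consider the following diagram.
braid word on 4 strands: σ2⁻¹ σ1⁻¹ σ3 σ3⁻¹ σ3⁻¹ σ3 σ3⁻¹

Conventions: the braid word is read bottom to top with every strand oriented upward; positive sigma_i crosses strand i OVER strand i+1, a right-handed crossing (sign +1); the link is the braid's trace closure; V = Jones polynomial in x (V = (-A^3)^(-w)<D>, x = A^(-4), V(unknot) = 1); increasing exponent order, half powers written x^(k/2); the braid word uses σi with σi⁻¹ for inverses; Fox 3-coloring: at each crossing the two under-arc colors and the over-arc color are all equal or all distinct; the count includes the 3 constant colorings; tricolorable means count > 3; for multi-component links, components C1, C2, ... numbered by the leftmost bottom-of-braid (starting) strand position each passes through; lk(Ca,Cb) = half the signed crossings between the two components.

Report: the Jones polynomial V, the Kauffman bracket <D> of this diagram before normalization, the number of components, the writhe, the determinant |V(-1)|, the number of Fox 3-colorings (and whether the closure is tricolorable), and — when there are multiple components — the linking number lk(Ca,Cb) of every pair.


V(x) = 1
bracket: -A^-9, w = -3
1 component, writhe -3, over 7 crossings
det 1, colorings 3 of 3^7 — not tricolorable
observation: the word shrinks to σ2⁻¹ σ1⁻¹ σ3⁻¹ after cancelling


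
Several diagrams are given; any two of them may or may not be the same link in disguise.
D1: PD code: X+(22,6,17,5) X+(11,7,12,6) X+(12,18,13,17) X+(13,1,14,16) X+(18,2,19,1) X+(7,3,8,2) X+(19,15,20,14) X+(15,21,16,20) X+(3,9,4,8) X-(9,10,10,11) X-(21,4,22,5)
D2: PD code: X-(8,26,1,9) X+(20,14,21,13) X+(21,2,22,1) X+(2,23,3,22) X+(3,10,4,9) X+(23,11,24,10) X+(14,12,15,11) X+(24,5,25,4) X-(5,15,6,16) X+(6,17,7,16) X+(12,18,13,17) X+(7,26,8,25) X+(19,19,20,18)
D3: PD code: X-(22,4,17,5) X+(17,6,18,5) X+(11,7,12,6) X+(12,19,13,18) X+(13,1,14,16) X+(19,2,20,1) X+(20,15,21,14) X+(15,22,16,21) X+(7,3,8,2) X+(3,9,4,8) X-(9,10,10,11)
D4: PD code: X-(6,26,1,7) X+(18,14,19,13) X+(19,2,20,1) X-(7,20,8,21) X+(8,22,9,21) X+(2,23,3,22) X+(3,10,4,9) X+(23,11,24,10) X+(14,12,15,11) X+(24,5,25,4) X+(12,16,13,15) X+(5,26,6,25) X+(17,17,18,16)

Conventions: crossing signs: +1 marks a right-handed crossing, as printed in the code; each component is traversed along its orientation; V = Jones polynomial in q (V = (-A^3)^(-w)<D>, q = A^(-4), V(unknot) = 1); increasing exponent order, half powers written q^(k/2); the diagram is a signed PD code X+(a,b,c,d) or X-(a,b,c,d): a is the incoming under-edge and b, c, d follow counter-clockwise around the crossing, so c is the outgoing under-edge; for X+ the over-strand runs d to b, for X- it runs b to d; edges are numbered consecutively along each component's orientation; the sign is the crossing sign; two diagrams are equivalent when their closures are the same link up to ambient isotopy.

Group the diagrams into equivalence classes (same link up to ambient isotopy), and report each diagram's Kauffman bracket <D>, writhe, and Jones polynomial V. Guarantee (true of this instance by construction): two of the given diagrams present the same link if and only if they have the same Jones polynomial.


classes: {D1, D2, D3, D4}
V(D1) = -q^(5/2) - 2q^(9/2) + 2q^(11/2) - 2q^(13/2) + 2q^(15/2) - 2q^(17/2) + q^(19/2)  [11 crossings, <D> = -A^-17 + 2A^-13 - 2A^-9 + 2A^-5 - 2A^-1 + 2A^3 + A^11, w = +7]
V(D2) = -q^(5/2) - 2q^(9/2) + 2q^(11/2) - 2q^(13/2) + 2q^(15/2) - 2q^(17/2) + q^(19/2)  (w +9, c 13, <D> = -A^-11 + 2A^-7 - 2A^-3 + 2A - 2A^5 + 2A^9 + A^17)
D3 (bracket -A^-17 + 2A^-13 - 2A^-9 + 2A^-5 - 2A^-1 + 2A^3 + A^11; 11 crossings at w = +7): V = -q^(5/2) - 2q^(9/2) + 2q^(11/2) - 2q^(13/2) + 2q^(15/2) - 2q^(17/2) + q^(19/2)
V(D4) = -q^(5/2) - 2q^(9/2) + 2q^(11/2) - 2q^(13/2) + 2q^(15/2) - 2q^(17/2) + q^(19/2)  [13 crossings, <D> = -A^-11 + 2A^-7 - 2A^-3 + 2A - 2A^5 + 2A^9 + A^17, w = +9]
note: all 4 diagrams share one V(q), hence one class
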